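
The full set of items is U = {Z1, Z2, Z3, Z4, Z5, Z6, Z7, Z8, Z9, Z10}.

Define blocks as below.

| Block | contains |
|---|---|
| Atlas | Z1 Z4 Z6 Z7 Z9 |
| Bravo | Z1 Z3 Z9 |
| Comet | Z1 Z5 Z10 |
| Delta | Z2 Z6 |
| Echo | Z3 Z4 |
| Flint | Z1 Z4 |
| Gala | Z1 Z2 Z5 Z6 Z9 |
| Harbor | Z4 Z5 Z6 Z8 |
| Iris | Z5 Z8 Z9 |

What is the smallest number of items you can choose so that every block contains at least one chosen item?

4

Take H = {Z1, Z2, Z4, Z5}. Each listed block contains at least one of these, so H is a hitting set of size 4.
No choice of 3 items meets every block, so 4 is the minimum.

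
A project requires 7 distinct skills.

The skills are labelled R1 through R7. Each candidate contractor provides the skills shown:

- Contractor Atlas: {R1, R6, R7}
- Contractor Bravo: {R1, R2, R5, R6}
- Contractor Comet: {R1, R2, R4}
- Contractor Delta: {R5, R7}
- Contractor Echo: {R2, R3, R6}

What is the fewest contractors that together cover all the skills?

3

Take {Comet, Delta, Echo}. Their union is {R1, R2, R3, R4, R5, R6, R7}, which is all 7 skills.
Only Echo contains R3, so Echo is forced; the remaining 4 skills need at least 2 more contractors (each remaining contractor adds at most 2) — so at least 3 contractors are needed, and 3 is optimal.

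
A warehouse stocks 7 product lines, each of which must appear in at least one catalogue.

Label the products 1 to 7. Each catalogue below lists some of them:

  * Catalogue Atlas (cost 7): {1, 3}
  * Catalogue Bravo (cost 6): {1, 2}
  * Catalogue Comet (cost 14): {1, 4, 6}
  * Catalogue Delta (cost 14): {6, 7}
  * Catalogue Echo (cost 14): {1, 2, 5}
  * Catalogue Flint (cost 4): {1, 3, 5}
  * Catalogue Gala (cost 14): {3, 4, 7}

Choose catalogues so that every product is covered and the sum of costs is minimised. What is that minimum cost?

Bravo, Comet, Flint, Gala together cover every product (Bravo ∪ Comet ∪ Flint ∪ Gala = {1, 2, 3, 4, 5, 6, 7}); total cost 6 + 14 + 4 + 14 = 38.
No covering selection has total cost below 38.

38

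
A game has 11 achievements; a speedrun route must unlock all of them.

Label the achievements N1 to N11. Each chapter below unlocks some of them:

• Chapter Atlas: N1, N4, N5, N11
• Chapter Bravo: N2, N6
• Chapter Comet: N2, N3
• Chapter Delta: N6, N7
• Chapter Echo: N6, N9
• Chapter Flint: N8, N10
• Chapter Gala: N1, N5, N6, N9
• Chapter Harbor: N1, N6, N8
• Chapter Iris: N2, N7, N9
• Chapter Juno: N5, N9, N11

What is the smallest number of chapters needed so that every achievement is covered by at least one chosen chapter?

5

Atlas and Comet and Flint and Harbor and Iris together: Atlas ∪ Comet ∪ Flint ∪ Harbor ∪ Iris = {N1, N2, N3, N4, N5, N6, N7, N8, N9, N10, N11} — every achievement is covered.
No 4 of the 10 chapters cover everything (all 210 combinations miss at least one achievement), so 5 is optimal.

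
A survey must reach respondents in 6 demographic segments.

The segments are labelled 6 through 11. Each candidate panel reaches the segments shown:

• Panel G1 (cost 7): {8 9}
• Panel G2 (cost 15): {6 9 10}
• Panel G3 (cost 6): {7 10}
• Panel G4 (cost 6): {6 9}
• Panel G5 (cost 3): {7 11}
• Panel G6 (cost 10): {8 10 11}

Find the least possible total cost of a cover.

19

G4, G5, G6 together cover every segment (G4 ∪ G5 ∪ G6 = {6, 7, 8, 9, 10, 11}); total cost 6 + 3 + 10 = 19.
No covering selection has total cost below 19.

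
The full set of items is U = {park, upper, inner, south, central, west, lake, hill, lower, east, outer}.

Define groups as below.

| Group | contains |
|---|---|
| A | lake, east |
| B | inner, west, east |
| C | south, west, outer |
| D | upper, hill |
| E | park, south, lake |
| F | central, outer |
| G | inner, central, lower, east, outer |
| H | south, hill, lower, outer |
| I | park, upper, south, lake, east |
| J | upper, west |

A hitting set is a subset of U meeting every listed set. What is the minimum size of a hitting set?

T = {upper, inner, lake, outer} meets every group (each contains at least one member of T), and |T| = 4.
The groups B, D, E, F are pairwise disjoint, so any hitting set needs a separate item for each — at least 4. Hence 4 is optimal.

4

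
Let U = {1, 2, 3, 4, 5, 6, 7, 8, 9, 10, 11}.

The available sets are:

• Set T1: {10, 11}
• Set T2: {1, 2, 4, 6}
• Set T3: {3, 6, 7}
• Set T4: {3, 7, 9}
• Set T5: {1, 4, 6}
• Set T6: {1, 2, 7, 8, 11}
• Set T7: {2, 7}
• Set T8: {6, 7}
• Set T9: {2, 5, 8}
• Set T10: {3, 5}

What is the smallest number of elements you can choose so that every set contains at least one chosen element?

The 4 elements {1, 5, 7, 10} hit every set.
The sets T1, T5, T7, T10 are pairwise disjoint, so any hitting set needs a separate element for each — at least 4. Hence 4 is optimal.

4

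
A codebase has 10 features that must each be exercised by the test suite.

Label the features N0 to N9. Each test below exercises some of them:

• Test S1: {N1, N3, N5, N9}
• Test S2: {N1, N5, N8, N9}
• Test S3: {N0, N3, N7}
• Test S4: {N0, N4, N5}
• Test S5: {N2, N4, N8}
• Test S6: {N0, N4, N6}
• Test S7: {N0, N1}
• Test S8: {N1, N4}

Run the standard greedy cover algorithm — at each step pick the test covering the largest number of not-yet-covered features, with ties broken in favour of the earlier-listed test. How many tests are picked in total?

4

Greedy: pick S1 (covers 4 new) → pick S5 (covers 3 new) → pick S3 (covers 2 new) → pick S6 (covers 1 new). Total picks: 4.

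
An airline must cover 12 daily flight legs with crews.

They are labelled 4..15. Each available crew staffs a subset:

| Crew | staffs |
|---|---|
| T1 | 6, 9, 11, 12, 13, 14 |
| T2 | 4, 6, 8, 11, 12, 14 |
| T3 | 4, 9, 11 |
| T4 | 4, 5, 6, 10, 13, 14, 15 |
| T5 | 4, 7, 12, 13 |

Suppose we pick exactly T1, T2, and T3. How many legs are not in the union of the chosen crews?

4

Union of T1, T2, T3 = {4, 6, 8, 9, 11, 12, 13, 14}.
Not covered: 5, 7, 10, 15 — 4 legs.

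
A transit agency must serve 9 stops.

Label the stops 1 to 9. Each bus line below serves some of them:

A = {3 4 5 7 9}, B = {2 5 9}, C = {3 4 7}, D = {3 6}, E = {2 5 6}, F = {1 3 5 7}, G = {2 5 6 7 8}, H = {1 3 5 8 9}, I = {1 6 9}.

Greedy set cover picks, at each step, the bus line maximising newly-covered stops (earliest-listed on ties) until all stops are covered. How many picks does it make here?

Greedy: pick A (covers 5 new) → pick G (covers 3 new) → pick F (covers 1 new). Total picks: 3.

3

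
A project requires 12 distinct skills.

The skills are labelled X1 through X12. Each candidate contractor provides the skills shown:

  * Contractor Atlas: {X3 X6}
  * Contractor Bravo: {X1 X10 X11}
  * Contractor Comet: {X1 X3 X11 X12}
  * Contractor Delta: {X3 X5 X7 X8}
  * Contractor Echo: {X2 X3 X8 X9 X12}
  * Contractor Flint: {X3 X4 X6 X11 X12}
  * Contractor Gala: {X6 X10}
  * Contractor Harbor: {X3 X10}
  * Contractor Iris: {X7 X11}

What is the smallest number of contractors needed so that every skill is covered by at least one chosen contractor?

4

Take {Bravo, Delta, Echo, Flint}. Their union is {X1, X2, X3, X4, X5, X6, X7, X8, X9, X10, X11, X12}, which is all 12 skills.
Only Echo contains X2, so Echo is forced; the remaining 7 skills need at least 3 more contractors (each remaining contractor adds at most 3) — so at least 4 contractors are needed, and 4 is optimal.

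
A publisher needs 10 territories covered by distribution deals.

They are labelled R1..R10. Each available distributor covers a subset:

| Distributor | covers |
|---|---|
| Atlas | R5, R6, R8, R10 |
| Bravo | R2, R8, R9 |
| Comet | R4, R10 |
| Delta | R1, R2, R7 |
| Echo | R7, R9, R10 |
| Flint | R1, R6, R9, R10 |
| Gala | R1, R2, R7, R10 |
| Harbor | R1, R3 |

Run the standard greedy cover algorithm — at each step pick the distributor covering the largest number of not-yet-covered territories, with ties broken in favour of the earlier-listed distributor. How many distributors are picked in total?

Greedy: pick Atlas (covers 4 new) → pick Delta (covers 3 new) → pick Bravo (covers 1 new) → pick Comet (covers 1 new) → pick Harbor (covers 1 new). Total picks: 5.

5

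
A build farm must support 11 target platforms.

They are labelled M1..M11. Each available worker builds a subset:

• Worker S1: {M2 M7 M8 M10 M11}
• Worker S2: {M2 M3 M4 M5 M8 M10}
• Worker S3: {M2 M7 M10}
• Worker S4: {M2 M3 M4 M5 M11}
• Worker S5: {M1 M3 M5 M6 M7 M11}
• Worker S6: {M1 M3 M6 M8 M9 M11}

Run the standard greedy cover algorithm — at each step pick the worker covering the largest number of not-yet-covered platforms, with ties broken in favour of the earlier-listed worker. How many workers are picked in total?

3

Greedy: pick S2 (covers 6 new) → pick S5 (covers 4 new) → pick S6 (covers 1 new). Total picks: 3.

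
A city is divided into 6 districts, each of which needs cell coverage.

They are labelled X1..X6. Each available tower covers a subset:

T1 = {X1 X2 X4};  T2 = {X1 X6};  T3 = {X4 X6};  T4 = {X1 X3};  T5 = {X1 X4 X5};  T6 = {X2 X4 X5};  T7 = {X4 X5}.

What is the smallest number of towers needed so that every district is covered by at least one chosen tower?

3

Take {T3, T4, T6}. Their union is {X1, X2, X3, X4, X5, X6}, which is all 6 districts.
Only T4 contains X3, so T4 is forced; the remaining 4 districts need at least 2 more towers (each remaining tower adds at most 3) — so at least 3 towers are needed, and 3 is optimal.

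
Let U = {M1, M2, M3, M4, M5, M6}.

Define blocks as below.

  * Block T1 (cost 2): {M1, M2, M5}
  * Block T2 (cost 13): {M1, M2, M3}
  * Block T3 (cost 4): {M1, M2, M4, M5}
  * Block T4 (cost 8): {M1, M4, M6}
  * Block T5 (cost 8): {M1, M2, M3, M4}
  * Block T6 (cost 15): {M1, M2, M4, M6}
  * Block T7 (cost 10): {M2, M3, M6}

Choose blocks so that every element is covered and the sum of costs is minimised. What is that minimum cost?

14

T3, T7 together cover every element (T3 ∪ T7 = {M1, M2, M3, M4, M5, M6}); total cost 4 + 10 = 14.
The greedy pick T1, T3, T7 costs 16; no covering selection beats 14.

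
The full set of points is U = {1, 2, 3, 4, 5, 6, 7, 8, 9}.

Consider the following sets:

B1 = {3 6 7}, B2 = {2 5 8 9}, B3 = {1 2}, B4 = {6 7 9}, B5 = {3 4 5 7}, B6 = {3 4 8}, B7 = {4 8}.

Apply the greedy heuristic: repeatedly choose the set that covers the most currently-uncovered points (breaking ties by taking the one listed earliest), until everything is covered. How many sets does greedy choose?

4

Greedy: pick B2 (covers 4 new) → pick B1 (covers 3 new) → pick B3 (covers 1 new) → pick B5 (covers 1 new). Total picks: 4.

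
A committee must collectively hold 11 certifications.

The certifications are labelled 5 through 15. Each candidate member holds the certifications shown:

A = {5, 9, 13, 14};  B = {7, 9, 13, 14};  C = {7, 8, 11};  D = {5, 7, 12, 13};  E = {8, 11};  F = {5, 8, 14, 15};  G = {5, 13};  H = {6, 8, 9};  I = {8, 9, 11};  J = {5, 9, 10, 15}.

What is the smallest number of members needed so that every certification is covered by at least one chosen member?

5

Take {A, C, D, H, J}. Their union is {5, 6, 7, 8, 9, 10, 11, 12, 13, 14, 15}, which is all 11 certifications.
No 4 of the 10 members cover everything (all 210 combinations miss at least one certification), so 5 is optimal.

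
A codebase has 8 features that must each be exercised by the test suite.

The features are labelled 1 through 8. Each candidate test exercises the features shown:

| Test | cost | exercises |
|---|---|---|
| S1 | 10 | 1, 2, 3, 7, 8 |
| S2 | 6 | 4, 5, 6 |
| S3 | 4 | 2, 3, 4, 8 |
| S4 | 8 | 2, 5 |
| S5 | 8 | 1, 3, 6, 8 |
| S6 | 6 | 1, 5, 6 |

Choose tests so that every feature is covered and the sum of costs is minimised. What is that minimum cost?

16

S1, S2 together cover every feature (S1 ∪ S2 = {1, 2, 3, 4, 5, 6, 7, 8}); total cost 10 + 6 = 16.
The greedy pick S3, S6, S1 costs 20; no covering selection beats 16.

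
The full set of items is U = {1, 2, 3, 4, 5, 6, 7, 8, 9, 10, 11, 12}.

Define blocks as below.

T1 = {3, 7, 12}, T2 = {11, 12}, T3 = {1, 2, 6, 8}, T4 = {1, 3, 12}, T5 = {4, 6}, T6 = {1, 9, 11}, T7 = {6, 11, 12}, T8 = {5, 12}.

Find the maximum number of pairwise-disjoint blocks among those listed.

3

T5, T6, T8 are pairwise disjoint (T5={4,6}; T6={1,9,11}; T8={5,12}).
Every remaining block overlaps one of these, and no 4 of the listed blocks are pairwise disjoint, so 3 is the maximum.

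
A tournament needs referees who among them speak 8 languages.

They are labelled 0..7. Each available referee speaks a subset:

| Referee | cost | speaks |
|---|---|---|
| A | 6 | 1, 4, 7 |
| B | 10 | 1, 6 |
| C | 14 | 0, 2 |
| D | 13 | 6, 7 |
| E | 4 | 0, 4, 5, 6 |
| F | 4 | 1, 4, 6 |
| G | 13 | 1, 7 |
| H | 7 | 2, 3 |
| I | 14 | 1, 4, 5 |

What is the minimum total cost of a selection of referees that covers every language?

17

A, E, H together cover every language (A ∪ E ∪ H = {0, 1, 2, 3, 4, 5, 6, 7}); total cost 6 + 4 + 7 = 17.
No covering selection has total cost below 17.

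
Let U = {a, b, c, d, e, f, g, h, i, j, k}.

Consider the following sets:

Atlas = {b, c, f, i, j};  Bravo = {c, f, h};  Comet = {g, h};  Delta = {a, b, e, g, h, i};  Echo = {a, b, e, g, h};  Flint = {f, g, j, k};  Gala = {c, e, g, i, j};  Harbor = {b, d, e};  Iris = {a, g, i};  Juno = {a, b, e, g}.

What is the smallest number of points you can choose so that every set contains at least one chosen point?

3

T = {b, g, h} meets every set (each contains at least one member of T), and |T| = 3.
The sets Bravo, Harbor, Iris are pairwise disjoint, so any hitting set needs a separate point for each — at least 3. Hence 3 is optimal.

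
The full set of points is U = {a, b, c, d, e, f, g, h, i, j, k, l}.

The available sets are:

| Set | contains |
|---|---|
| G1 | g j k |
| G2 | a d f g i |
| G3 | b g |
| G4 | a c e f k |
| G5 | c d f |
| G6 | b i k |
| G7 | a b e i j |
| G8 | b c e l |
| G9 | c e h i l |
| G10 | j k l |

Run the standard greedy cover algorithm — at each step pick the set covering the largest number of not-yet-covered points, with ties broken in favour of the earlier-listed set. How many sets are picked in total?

Greedy: pick G2 (covers 5 new) → pick G8 (covers 4 new) → pick G1 (covers 2 new) → pick G9 (covers 1 new). Total picks: 4.

4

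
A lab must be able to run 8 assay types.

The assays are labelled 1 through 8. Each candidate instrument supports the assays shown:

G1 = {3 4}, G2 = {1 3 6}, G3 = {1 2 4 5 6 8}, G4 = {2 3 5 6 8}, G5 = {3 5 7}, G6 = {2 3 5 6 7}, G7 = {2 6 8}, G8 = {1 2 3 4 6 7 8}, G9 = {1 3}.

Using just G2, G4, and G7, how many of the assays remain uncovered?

2

Union of G2, G4, G7 = {1, 2, 3, 5, 6, 8}.
Not covered: 4, 7 — 2 assays.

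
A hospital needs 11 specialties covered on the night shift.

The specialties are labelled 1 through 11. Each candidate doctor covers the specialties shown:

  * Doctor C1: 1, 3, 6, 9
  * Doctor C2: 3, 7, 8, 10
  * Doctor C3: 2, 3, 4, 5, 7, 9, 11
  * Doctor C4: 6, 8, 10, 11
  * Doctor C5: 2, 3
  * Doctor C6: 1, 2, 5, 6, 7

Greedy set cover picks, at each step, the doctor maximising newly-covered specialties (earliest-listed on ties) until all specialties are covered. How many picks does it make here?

Greedy: pick C3 (covers 7 new) → pick C4 (covers 3 new) → pick C1 (covers 1 new). Total picks: 3.

3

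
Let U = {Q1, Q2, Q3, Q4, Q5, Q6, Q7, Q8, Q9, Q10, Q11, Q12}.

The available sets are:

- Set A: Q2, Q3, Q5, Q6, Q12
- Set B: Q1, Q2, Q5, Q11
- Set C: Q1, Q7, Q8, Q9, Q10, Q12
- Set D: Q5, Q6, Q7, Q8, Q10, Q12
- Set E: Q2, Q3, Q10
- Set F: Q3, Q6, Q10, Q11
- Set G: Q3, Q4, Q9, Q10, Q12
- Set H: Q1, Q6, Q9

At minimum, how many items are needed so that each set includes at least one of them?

The 3 items {Q1, Q3, Q6} hit every set.
No choice of 2 items meets every set, so 3 is the minimum.

3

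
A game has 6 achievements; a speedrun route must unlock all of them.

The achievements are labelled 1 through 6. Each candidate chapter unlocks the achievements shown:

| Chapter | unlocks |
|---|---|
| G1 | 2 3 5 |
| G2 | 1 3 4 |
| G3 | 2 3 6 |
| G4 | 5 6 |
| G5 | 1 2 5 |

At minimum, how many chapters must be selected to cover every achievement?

G2 and G3 and G4 together: G2 ∪ G3 ∪ G4 = {1, 2, 3, 4, 5, 6} — every achievement is covered.
Only G2 contains 4, so G2 is forced; the remaining 3 achievements need at least 2 more chapters (each remaining chapter adds at most 2) — so at least 3 chapters are needed, and 3 is optimal.

3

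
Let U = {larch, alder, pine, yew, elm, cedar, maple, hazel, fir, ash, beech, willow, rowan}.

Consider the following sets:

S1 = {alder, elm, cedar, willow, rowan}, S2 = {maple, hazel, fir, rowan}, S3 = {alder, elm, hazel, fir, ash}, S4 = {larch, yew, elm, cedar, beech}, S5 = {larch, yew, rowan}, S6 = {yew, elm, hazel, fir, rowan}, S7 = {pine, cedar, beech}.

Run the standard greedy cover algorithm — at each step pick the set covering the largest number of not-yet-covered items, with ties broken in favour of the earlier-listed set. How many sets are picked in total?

Greedy: pick S1 (covers 5 new) → pick S2 (covers 3 new) → pick S4 (covers 3 new) → pick S3 (covers 1 new) → pick S7 (covers 1 new). Total picks: 5.

5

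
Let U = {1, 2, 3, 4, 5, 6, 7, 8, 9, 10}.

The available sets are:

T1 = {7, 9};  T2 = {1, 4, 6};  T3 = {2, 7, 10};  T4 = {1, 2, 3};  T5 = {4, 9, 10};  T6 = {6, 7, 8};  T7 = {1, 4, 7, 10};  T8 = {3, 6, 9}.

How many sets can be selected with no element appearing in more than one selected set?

T4, T5, T6 are pairwise disjoint (T4={1,2,3}; T5={4,9,10}; T6={6,7,8}).
Every remaining set overlaps one of these, and no 4 of the listed sets are pairwise disjoint, so 3 is the maximum.

3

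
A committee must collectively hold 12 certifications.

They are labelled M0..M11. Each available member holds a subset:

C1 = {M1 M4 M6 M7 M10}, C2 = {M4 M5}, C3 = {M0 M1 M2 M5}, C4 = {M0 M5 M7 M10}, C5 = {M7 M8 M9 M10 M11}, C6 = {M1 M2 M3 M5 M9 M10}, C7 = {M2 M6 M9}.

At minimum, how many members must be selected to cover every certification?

C1 and C3 and C5 and C6 together: C1 ∪ C3 ∪ C5 ∪ C6 = {M0, M1, M2, M3, M4, M5, M6, M7, M8, M9, M10, M11} — every certification is covered.
No 3 of the 7 members cover everything (all 35 combinations miss at least one certification), so 4 is optimal.

4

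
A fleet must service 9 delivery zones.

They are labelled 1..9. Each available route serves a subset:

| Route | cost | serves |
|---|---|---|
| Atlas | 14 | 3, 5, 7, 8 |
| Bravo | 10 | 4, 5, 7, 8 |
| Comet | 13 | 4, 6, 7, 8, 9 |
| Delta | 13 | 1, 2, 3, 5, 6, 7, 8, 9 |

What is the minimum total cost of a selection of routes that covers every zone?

Bravo, Delta together cover every zone (Bravo ∪ Delta = {1, 2, 3, 4, 5, 6, 7, 8, 9}); total cost 10 + 13 = 23.
No covering selection has total cost below 23.

23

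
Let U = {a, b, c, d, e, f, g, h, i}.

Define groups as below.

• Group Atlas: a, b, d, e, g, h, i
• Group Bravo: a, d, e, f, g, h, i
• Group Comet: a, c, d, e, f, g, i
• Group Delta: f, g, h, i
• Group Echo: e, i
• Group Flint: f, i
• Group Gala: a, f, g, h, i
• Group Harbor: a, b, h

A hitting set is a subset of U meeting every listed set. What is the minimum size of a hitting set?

The 2 elements {h, i} hit every group.
The groups Echo, Harbor are pairwise disjoint, so any hitting set needs a separate element for each — at least 2. Hence 2 is optimal.

2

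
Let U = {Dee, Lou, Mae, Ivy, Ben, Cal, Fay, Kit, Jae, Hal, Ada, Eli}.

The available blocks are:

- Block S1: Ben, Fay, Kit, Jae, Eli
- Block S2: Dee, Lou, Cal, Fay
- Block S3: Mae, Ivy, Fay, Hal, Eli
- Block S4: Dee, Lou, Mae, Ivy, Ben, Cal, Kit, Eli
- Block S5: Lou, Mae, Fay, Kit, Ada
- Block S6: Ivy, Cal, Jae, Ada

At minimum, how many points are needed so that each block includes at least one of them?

The 2 points {Ivy, Fay} hit every block.
No single point lies in every block, so at least 2 are needed and 2 is optimal.

2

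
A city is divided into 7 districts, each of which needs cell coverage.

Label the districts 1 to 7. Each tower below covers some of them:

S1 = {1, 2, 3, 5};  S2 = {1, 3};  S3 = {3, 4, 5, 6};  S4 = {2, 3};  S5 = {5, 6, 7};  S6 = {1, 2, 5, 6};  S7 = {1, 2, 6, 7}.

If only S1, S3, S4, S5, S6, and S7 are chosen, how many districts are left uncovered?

0

Union of S1, S3, S4, S5, S6, S7 = {1, 2, 3, 4, 5, 6, 7} — that's every district, so 0 are uncovered.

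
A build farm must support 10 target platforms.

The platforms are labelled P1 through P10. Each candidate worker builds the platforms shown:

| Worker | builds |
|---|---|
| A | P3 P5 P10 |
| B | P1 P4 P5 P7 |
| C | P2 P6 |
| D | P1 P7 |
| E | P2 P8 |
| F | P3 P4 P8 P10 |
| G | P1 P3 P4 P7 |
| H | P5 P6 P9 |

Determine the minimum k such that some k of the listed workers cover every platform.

C and D and F and H together: C ∪ D ∪ F ∪ H = {P1, P2, P3, P4, P5, P6, P7, P8, P9, P10} — every platform is covered.
No 3 of the 8 workers cover everything (all 56 combinations miss at least one platform), so 4 is optimal.

4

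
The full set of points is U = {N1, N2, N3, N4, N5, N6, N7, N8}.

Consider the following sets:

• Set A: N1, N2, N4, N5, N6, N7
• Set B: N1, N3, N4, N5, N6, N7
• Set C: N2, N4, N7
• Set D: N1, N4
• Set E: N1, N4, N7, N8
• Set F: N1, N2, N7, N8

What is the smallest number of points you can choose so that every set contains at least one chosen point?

Take H = {N4, N7}. Each listed set contains at least one of these, so H is a hitting set of size 2.
No single point lies in every set, so at least 2 are needed and 2 is optimal.

2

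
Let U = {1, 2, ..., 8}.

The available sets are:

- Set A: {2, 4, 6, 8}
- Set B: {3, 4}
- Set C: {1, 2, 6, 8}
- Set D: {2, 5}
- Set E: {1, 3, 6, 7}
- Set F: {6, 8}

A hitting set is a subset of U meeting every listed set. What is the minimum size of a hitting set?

H = {4, 5, 6} meets every set (each contains at least one member of H), and |H| = 3.
The sets B, D, F are pairwise disjoint, so any hitting set needs a separate point for each — at least 3. Hence 3 is optimal.

3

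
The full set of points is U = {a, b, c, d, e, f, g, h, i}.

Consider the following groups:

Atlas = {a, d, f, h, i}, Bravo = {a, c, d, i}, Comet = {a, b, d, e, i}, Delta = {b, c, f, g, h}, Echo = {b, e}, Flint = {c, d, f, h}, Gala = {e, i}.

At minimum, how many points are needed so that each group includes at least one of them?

The 3 points {d, e, f} hit every group.
No choice of 2 points meets every group, so 3 is the minimum.

3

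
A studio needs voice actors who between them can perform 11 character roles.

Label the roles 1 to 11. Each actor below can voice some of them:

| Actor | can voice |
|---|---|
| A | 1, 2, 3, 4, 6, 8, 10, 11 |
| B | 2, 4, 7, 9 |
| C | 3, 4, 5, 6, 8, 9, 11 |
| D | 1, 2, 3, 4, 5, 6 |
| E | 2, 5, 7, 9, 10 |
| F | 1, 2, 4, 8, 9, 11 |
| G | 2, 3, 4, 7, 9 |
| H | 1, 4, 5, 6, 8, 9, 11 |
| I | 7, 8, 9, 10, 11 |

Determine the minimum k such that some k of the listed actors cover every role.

2

A and E together: A ∪ E = {1, 2, 3, 4, 5, 6, 7, 8, 9, 10, 11} — every role is covered.
No single actor has all 11 roles (the largest, A, has 8), so 2 is optimal.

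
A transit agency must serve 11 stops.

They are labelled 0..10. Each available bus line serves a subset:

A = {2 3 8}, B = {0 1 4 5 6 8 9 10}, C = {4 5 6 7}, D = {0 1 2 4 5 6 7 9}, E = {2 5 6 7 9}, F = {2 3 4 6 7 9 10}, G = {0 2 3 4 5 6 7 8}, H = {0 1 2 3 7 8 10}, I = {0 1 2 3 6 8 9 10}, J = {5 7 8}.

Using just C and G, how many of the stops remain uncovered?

Union of C, G = {0, 2, 3, 4, 5, 6, 7, 8}.
Not covered: 1, 9, 10 — 3 stops.

3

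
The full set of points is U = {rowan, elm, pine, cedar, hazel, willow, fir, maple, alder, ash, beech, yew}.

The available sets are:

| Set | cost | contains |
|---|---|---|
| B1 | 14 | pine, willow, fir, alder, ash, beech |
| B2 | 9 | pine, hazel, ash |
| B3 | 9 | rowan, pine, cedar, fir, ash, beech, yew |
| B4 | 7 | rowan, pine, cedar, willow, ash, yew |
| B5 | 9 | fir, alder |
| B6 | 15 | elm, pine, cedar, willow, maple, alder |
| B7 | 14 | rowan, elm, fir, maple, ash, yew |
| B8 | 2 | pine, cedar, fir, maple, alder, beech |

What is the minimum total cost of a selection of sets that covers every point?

B2, B4, B7, B8 together cover every point (B2 ∪ B4 ∪ B7 ∪ B8 = {rowan, elm, pine, cedar, hazel, willow, fir, maple, alder, ash, beech, yew}); total cost 9 + 7 + 14 + 2 = 32.
No covering selection has total cost below 32.

32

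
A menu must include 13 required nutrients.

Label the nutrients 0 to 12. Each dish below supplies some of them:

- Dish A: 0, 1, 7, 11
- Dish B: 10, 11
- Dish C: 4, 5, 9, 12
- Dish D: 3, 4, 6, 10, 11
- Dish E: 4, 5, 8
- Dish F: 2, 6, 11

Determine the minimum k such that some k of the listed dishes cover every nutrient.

5

A and C and D and E and F together: A ∪ C ∪ D ∪ E ∪ F = {0, 1, 2, 3, 4, 5, 6, 7, 8, 9, 10, 11, 12} — every nutrient is covered.
No 4 of the 6 dishes cover everything (all 15 combinations miss at least one nutrient), so 5 is optimal.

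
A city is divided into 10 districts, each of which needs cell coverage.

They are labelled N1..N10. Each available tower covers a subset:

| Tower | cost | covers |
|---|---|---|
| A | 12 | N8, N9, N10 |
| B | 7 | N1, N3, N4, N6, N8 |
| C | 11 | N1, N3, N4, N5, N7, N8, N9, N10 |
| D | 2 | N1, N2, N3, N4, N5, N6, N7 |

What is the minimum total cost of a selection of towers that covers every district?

13

C, D together cover every district (C ∪ D = {N1, N2, N3, N4, N5, N6, N7, N8, N9, N10}); total cost 11 + 2 = 13.
No covering selection has total cost below 13.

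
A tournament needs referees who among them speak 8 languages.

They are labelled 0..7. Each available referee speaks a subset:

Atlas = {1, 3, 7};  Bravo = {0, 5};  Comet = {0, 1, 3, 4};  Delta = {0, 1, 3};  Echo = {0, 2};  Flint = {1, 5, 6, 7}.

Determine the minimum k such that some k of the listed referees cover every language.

3

Comet and Echo and Flint together: Comet ∪ Echo ∪ Flint = {0, 1, 2, 3, 4, 5, 6, 7} — every language is covered.
Only Echo contains 2, so Echo is forced; the remaining 6 languages need at least 2 more referees (each remaining referee adds at most 4) — so at least 3 referees are needed, and 3 is optimal.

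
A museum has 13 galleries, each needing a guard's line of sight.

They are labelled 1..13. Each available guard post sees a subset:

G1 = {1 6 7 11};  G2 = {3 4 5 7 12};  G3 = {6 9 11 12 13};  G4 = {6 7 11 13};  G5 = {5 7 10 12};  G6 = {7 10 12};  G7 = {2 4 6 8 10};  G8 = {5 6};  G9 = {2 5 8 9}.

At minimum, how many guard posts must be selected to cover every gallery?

G1 and G2 and G3 and G7 together: G1 ∪ G2 ∪ G3 ∪ G7 = {1, 2, 3, 4, 5, 6, 7, 8, 9, 10, 11, 12, 13} — every gallery is covered.
Only G1 contains 1, so G1 is forced; the remaining 9 galleries need at least 3 more guard posts (each remaining guard post adds at most 4) — so at least 4 guard posts are needed, and 4 is optimal.

4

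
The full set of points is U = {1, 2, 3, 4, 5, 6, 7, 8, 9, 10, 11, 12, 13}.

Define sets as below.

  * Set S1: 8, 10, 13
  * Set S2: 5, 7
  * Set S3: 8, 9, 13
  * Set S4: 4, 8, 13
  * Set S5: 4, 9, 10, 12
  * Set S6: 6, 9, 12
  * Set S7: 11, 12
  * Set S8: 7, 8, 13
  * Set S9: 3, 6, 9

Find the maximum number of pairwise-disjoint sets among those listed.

4

S2, S4, S7, S9 are pairwise disjoint (S2={5,7}; S4={4,8,13}; S7={11,12}; S9={3,6,9}).
Every remaining set overlaps one of these, and no 5 of the listed sets are pairwise disjoint, so 4 is the maximum.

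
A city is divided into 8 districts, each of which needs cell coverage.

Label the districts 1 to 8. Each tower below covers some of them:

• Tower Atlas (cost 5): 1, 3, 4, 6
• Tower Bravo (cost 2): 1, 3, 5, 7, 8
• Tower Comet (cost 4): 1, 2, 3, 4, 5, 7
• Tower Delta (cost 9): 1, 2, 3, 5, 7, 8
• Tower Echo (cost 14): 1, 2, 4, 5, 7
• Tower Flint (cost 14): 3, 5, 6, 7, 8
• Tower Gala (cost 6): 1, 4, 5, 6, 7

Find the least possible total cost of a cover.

11

Atlas, Bravo, Comet together cover every district (Atlas ∪ Bravo ∪ Comet = {1, 2, 3, 4, 5, 6, 7, 8}); total cost 5 + 2 + 4 = 11.
No covering selection has total cost below 11.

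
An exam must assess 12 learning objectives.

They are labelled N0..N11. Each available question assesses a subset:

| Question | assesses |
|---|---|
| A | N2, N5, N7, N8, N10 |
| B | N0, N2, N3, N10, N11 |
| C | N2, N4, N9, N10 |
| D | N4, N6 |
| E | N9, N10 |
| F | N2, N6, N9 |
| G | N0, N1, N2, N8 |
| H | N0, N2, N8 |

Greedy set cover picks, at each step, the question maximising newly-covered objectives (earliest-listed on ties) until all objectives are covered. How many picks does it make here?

5

Greedy: pick A (covers 5 new) → pick B (covers 3 new) → pick C (covers 2 new) → pick D (covers 1 new) → pick G (covers 1 new). Total picks: 5.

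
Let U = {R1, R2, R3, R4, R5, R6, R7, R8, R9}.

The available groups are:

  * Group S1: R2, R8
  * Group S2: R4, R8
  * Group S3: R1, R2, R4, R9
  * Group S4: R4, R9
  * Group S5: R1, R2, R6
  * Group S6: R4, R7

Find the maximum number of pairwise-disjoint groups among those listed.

S2, S5 are pairwise disjoint (S2={R4,R8}; S5={R1,R2,R6}).
Every remaining group overlaps one of these, and no 3 of the listed groups are pairwise disjoint, so 2 is the maximum.

2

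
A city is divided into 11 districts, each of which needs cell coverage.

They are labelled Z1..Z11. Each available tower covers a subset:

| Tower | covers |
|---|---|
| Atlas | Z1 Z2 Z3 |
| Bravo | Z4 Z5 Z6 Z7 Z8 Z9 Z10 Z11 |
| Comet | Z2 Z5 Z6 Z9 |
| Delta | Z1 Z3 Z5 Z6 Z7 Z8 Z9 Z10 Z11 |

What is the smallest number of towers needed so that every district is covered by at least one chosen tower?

2

Atlas and Bravo together: Atlas ∪ Bravo = {Z1, Z2, Z3, Z4, Z5, Z6, Z7, Z8, Z9, Z10, Z11} — every district is covered.
No single tower has all 11 districts (the largest, Delta, has 9), so 2 is optimal.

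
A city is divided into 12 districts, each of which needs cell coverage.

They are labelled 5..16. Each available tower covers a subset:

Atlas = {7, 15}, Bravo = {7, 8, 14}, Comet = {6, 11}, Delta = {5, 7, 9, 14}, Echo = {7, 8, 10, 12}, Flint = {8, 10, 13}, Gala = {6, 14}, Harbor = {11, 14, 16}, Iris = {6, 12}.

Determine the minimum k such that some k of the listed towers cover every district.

5

Take {Atlas, Delta, Flint, Harbor, Iris}. Their union is {5, 6, 7, 8, 9, 10, 11, 12, 13, 14, 15, 16}, which is all 12 districts.
Only Atlas contains 15, so Atlas is forced; the remaining 10 districts need at least 4 more towers (each remaining tower adds at most 3) — so at least 5 towers are needed, and 5 is optimal.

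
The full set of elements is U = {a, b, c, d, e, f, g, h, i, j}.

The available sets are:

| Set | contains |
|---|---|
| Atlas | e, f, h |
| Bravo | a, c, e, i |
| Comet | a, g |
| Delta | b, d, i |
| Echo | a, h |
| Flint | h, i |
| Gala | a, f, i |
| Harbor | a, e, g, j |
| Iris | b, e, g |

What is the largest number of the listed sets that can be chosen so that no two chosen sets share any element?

3

Atlas, Comet, Delta are pairwise disjoint (Atlas={e,f,h}; Comet={a,g}; Delta={b,d,i}).
Every remaining set overlaps one of these, and no 4 of the listed sets are pairwise disjoint, so 3 is the maximum.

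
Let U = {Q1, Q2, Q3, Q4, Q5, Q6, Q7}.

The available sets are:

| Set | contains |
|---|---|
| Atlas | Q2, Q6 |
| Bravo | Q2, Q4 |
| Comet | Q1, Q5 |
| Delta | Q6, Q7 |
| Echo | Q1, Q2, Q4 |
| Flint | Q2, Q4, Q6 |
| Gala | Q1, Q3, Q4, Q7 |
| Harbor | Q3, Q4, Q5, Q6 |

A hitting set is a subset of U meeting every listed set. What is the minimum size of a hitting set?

The 3 points {Q2, Q5, Q7} hit every set.
The sets Bravo, Comet, Delta are pairwise disjoint, so any hitting set needs a separate point for each — at least 3. Hence 3 is optimal.

3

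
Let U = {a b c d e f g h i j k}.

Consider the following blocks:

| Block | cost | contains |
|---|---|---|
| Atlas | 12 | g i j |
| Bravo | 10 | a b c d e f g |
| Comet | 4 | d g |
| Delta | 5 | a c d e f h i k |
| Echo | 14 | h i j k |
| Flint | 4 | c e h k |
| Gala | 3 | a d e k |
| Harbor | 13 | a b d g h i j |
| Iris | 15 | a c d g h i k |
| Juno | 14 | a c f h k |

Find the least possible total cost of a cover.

Delta, Harbor together cover every point (Delta ∪ Harbor = {a, b, c, d, e, f, g, h, i, j, k}); total cost 5 + 13 = 18.
The greedy pick Delta, Comet, Harbor costs 22; no covering selection beats 18.

18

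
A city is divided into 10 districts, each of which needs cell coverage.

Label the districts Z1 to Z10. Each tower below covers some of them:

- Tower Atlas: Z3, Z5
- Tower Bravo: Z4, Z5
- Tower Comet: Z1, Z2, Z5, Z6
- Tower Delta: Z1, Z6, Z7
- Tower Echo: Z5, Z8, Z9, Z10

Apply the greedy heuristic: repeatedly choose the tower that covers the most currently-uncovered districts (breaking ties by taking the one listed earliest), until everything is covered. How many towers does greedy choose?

5

Greedy: pick Comet (covers 4 new) → pick Echo (covers 3 new) → pick Atlas (covers 1 new) → pick Bravo (covers 1 new) → pick Delta (covers 1 new). Total picks: 5.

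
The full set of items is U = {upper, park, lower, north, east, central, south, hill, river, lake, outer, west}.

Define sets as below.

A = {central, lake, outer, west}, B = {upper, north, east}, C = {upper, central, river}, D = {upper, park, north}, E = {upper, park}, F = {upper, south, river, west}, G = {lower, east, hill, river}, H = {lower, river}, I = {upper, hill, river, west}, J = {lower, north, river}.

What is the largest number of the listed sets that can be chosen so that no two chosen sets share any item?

A, D, G are pairwise disjoint (A={central,lake,outer,west}; D={upper,park,north}; G={lower,east,hill,river}).
Every remaining set overlaps one of these, and no 4 of the listed sets are pairwise disjoint, so 3 is the maximum.

3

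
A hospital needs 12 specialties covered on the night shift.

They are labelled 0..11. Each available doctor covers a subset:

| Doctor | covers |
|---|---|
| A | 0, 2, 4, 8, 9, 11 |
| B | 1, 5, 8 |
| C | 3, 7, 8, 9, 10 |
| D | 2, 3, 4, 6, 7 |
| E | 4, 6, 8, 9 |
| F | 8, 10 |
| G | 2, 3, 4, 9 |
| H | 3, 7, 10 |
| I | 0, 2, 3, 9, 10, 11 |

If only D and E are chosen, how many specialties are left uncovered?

5

Union of D, E = {2, 3, 4, 6, 7, 8, 9}.
Not covered: 0, 1, 5, 10, 11 — 5 specialties.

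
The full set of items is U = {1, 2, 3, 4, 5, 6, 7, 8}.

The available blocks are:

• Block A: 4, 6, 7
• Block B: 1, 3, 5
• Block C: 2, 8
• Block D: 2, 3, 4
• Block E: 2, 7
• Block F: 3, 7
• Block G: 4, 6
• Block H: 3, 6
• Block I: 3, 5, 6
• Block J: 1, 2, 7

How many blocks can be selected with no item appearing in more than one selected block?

3

C, F, G are pairwise disjoint (C={2,8}; F={3,7}; G={4,6}).
Every remaining block overlaps one of these, and no 4 of the listed blocks are pairwise disjoint, so 3 is the maximum.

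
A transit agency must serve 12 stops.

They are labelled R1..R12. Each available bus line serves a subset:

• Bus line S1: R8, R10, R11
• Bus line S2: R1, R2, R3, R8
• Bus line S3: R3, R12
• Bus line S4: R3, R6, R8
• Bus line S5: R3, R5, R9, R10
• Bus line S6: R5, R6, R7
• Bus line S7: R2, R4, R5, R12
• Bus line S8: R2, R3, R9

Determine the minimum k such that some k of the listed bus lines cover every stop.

Take {S1, S2, S6, S7, S8}. Their union is {R1, R2, R3, R4, R5, R6, R7, R8, R9, R10, R11, R12}, which is all 12 stops.
No 4 of the 8 bus lines cover everything (all 70 combinations miss at least one stop), so 5 is optimal.

5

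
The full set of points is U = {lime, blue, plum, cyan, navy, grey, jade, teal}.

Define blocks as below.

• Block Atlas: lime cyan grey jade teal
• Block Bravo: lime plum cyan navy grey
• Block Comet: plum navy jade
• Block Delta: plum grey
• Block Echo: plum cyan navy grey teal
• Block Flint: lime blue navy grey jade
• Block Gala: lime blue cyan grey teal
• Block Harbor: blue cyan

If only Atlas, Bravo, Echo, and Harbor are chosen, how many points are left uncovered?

Union of Atlas, Bravo, Echo, Harbor = {lime, blue, plum, cyan, navy, grey, jade, teal} — that's every point, so 0 are uncovered.

0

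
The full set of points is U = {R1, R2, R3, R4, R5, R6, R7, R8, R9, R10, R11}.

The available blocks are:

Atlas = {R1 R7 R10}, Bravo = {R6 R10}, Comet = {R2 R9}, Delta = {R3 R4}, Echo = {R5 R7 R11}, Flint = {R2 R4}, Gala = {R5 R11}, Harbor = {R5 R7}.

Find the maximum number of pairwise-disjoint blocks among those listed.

Atlas, Comet, Delta, Gala are pairwise disjoint (Atlas={R1,R7,R10}; Comet={R2,R9}; Delta={R3,R4}; Gala={R5,R11}).
Every remaining block overlaps one of these, and no 5 of the listed blocks are pairwise disjoint, so 4 is the maximum.

4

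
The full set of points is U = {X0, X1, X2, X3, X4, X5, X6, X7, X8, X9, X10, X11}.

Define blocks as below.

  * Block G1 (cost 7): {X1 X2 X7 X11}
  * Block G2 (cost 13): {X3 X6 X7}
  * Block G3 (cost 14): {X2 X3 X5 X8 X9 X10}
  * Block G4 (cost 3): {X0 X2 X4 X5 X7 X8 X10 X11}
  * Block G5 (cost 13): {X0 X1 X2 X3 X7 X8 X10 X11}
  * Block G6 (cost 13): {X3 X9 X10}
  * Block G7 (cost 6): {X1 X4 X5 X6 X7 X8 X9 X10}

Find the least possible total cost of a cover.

G5, G7 together cover every point (G5 ∪ G7 = {X0, X1, X2, X3, X4, X5, X6, X7, X8, X9, X10, X11}); total cost 13 + 6 = 19.
The greedy pick G4, G7, G2 costs 22; no covering selection beats 19.

19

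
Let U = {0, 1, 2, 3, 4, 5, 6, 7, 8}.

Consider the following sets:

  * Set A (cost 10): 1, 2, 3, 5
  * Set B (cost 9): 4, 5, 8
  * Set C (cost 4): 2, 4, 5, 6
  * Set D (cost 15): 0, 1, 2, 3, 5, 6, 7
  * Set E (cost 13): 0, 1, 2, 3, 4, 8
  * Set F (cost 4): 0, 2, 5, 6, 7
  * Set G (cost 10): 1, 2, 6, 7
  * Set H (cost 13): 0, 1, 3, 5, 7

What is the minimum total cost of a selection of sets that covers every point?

17

E, F together cover every point (E ∪ F = {0, 1, 2, 3, 4, 5, 6, 7, 8}); total cost 13 + 4 = 17.
No covering selection has total cost below 17.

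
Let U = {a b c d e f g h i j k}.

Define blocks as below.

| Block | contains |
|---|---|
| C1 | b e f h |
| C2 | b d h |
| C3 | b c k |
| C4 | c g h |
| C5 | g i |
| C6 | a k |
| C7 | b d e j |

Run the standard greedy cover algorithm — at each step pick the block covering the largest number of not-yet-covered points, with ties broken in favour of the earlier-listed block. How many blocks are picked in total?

Greedy: pick C1 (covers 4 new) → pick C3 (covers 2 new) → pick C5 (covers 2 new) → pick C7 (covers 2 new) → pick C6 (covers 1 new). Total picks: 5.

5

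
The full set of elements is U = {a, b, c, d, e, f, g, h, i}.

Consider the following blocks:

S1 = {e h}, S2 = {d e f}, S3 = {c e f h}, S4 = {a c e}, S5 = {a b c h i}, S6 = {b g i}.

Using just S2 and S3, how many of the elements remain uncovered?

4

Union of S2, S3 = {c, d, e, f, h}.
Not covered: a, b, g, i — 4 elements.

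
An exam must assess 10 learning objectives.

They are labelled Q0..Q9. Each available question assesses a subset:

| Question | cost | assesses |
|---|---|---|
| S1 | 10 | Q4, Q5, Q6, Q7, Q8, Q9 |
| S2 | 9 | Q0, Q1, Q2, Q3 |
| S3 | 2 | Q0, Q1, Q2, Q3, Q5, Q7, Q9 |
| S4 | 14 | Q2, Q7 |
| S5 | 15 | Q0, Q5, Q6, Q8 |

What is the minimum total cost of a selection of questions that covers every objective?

S1, S3 together cover every objective (S1 ∪ S3 = {Q0, Q1, Q2, Q3, Q4, Q5, Q6, Q7, Q8, Q9}); total cost 10 + 2 = 12.
No covering selection has total cost below 12.

12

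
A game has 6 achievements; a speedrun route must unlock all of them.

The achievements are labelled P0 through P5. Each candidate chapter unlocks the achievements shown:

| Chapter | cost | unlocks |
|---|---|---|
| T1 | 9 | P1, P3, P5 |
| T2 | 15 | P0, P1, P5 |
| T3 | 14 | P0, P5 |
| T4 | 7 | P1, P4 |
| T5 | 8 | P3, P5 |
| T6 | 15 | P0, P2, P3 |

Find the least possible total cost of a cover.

30

T4, T5, T6 together cover every achievement (T4 ∪ T5 ∪ T6 = {P0, P1, P2, P3, P4, P5}); total cost 7 + 8 + 15 = 30.
The greedy pick T1, T4, T6 costs 31; no covering selection beats 30.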